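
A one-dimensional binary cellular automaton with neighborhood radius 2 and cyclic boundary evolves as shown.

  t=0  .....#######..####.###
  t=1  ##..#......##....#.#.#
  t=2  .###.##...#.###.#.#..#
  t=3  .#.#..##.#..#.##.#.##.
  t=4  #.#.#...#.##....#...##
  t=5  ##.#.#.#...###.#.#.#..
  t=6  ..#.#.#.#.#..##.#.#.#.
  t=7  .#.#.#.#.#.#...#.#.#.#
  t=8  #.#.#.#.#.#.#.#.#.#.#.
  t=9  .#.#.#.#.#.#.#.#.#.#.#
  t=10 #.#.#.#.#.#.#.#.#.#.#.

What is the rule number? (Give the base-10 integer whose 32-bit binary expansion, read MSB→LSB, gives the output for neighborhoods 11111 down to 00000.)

  nb #####: next=.  (t=0,i=7, bit31=0)
  nb ####.: next=.  (t=0,i=10, bit30=0)
  nb ###.#: next=#  (t=0,i=17, bit29=1)
  nb ###..: next=#  (t=0,i=11, bit28=1)
  nb ##.##: next=.  (t=0,i=18, bit27=0)
  nb ##.#.: next=#  (t=2,i=15, bit26=1)
  nb ##..#: next=#  (t=0,i=12, bit25=1)
  nb ##...: next=#  (t=0,i=0, bit24=1)
  nb #.###: next=#  (t=0,i=19, bit23=1)
  nb #.##.: next=.  (t=2,i=5, bit22=0)
  nb #.#.#: next=.  (t=1,i=19, bit21=0)
  nb #.#..: next=.  (t=2,i=18, bit20=0)
  nb #..##: next=.  (t=0,i=13, bit19=0)
  nb #..#.: next=#  (t=1,i=3, bit18=1)
  nb #...#: next=.  (t=2,i=8, bit17=0)
  nb #....: next=#  (t=0,i=1, bit16=1)
  nb .####: next=.  (t=0,i=6, bit15=0)
  nb .###.: next=.  (t=0,i=20, bit14=0)
  nb .##.#: next=.  (t=3,i=7, bit13=0)
  nb .##..: next=#  (t=1,i=12, bit12=1)
  nb .#.##: next=.  (t=1,i=20, bit11=0)
  nb .#.#.: next=#  (t=1,i=18, bit10=1)
  nb .#..#: next=#  (t=2,i=19, bit9=1)
  nb .#...: next=#  (t=1,i=5, bit8=1)
  nb ..###: next=.  (t=0,i=5, bit7=0)
  nb ..##.: next=.  (t=1,i=11, bit6=0)
  nb ..#.#: next=.  (t=1,i=17, bit5=0)
  nb ..#..: next=.  (t=1,i=4, bit4=0)
  nb ...##: next=#  (t=0,i=4, bit3=1)
  nb ...#.: next=#  (t=1,i=16, bit2=1)
  nb ....#: next=.  (t=0,i=3, bit1=0)
  nb .....: next=.  (t=0,i=2, bit0=0)
  bits 00110111100001010001011100001100 = 931469068

931469068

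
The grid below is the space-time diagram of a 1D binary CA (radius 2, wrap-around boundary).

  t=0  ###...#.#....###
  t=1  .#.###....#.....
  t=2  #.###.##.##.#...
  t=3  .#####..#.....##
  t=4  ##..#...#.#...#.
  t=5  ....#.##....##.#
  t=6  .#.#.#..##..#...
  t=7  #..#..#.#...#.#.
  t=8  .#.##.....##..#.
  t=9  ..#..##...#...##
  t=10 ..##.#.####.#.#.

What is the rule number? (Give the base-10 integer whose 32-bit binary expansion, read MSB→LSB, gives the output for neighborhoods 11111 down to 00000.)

  ##### -> .   bit 31 = 0  t=0,i=0
  ####. -> #   bit 30 = 1  t=0,i=1
  ###.# -> #   bit 29 = 1  t=2,i=4
  ###.. -> .   bit 28 = 0  t=0,i=2
  ##.## -> #   bit 27 = 1  t=2,i=5
  ##.#. -> .   bit 26 = 0  t=2,i=11
  ##..# -> .   bit 25 = 0  t=3,i=6
  ##... -> #   bit 24 = 1  t=0,i=3
  #.### -> #   bit 23 = 1  t=1,i=3
  #.##. -> .   bit 22 = 0  t=2,i=6
  #.#.# -> #   bit 21 = 1  t=6,i=3
  #.#.. -> .   bit 20 = 0  t=0,i=8
  #..## -> .   bit 19 = 0  t=6,i=7
  #..#. -> .   bit 18 = 0  t=3,i=7
  #...# -> #   bit 17 = 1  t=0,i=4
  #.... -> #   bit 16 = 1  t=0,i=10
  .#### -> .   bit 15 = 0  t=0,i=14
  .###. -> #   bit 14 = 1  t=1,i=4
  .##.# -> .   bit 13 = 0  t=2,i=7
  .##.. -> .   bit 12 = 0  t=4,i=1
  .#.## -> #   bit 11 = 1  t=1,i=2
  .#.#. -> .   bit 10 = 0  t=0,i=7
  .#..# -> #   bit 9 = 1  t=6,i=6
  .#... -> .   bit 8 = 0  t=0,i=9
  ..### -> .   bit 7 = 0  t=0,i=13
  ..##. -> #   bit 6 = 1  t=3,i=14
  ..#.# -> .   bit 5 = 0  t=0,i=6
  ..#.. -> #   bit 4 = 1  t=1,i=10
  ...## -> .   bit 3 = 0  t=0,i=12
  ...#. -> #   bit 2 = 1  t=0,i=5
  ....# -> .   bit 1 = 0  t=0,i=11
  ..... -> .   bit 0 = 0  t=1,i=13
  bits 01101001101000110100101001010100 = 1772309076

1772309076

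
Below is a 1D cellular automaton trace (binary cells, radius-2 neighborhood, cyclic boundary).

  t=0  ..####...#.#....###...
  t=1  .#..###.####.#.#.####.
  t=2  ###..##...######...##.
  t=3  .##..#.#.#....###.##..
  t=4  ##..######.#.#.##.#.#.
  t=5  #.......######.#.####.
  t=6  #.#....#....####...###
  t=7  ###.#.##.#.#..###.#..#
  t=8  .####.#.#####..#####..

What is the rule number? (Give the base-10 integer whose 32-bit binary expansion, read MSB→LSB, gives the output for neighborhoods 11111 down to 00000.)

1970620028

  nb #####: next=.  (t=2,i=12, bit31=0)
  nb ####.: next=#  (t=0,i=4, bit30=1)
  nb ###.#: next=#  (t=1,i=6, bit29=1)
  nb ###..: next=#  (t=0,i=5, bit28=1)
  nb ##.##: next=.  (t=1,i=7, bit27=0)
  nb ##.#.: next=#  (t=1,i=12, bit26=1)
  nb ##..#: next=.  (t=1,i=21, bit25=0)
  nb ##...: next=#  (t=0,i=6, bit24=1)
  nb #.###: next=.  (t=1,i=8, bit23=0)
  nb #.##.: next=#  (t=3,i=18, bit22=1)
  nb #.#.#: next=#  (t=1,i=13, bit21=1)
  nb #.#..: next=#  (t=0,i=11, bit20=1)
  nb #..##: next=.  (t=1,i=3, bit19=0)
  nb #..#.: next=#  (t=1,i=0, bit18=1)
  nb #...#: next=.  (t=0,i=7, bit17=0)
  nb #....: next=#  (t=0,i=13, bit16=1)
  nb .####: next=.  (t=0,i=3, bit15=0)
  nb .###.: next=#  (t=0,i=17, bit14=1)
  nb .##.#: next=.  (t=2,i=20, bit13=0)
  nb .##..: next=.  (t=2,i=6, bit12=0)
  nb .#.##: next=.  (t=1,i=16, bit11=0)
  nb .#.#.: next=#  (t=0,i=10, bit10=1)
  nb .#..#: next=#  (t=1,i=2, bit9=1)
  nb .#...: next=.  (t=0,i=12, bit8=0)
  nb ..###: next=.  (t=0,i=2, bit7=0)
  nb ..##.: next=#  (t=2,i=5, bit6=1)
  nb ..#.#: next=#  (t=0,i=9, bit5=1)
  nb ..#..: next=#  (t=1,i=1, bit4=1)
  nb ...##: next=#  (t=0,i=1, bit3=1)
  nb ...#.: next=#  (t=0,i=8, bit2=1)
  nb ....#: next=.  (t=0,i=0, bit1=0)
  nb .....: next=.  (t=0,i=21, bit0=0)
  bits 01110101011101010100011001111100 = 1970620028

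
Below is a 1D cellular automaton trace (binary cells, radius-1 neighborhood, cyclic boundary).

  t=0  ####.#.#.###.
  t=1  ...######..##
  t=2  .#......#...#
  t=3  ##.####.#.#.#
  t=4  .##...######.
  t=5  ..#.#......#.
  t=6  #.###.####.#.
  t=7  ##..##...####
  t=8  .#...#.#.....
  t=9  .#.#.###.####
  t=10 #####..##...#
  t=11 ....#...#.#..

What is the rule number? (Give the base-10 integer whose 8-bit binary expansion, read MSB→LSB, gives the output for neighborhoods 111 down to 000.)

101

  ### -> .   bit 7 = 0  t=0,i=1
  ##. -> #   bit 6 = 1  t=0,i=3
  #.# -> #   bit 5 = 1  t=0,i=4
  #.. -> .   bit 4 = 0  t=1,i=0
  .## -> .   bit 3 = 0  t=0,i=0
  .#. -> #   bit 2 = 1  t=0,i=5
  ..# -> .   bit 1 = 0  t=1,i=2
  ... -> #   bit 0 = 1  t=1,i=1
  bits 01100101 = 101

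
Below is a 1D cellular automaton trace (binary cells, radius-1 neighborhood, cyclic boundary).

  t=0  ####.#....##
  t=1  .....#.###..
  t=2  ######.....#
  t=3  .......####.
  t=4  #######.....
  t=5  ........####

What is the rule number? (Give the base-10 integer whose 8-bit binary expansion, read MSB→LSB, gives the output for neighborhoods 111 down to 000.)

7

  nb ###: next=.  (t=0,i=0, bit7=0)
  nb ##.: next=.  (t=0,i=3, bit6=0)
  nb #.#: next=.  (t=0,i=4, bit5=0)
  nb #..: next=.  (t=0,i=6, bit4=0)
  nb .##: next=.  (t=0,i=10, bit3=0)
  nb .#.: next=#  (t=0,i=5, bit2=1)
  nb ..#: next=#  (t=0,i=9, bit1=1)
  nb ...: next=#  (t=0,i=7, bit0=1)
  bits 00000111 = 7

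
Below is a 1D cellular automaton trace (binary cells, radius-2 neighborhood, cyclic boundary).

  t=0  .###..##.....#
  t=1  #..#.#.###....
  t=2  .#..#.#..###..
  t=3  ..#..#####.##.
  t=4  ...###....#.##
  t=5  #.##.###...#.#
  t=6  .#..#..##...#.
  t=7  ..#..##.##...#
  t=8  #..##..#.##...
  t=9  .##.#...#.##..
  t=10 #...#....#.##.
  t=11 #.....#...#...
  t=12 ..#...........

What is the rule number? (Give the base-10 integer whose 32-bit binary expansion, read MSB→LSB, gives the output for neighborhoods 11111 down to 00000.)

  ##### -> .   bit 31 = 0  t=3,i=7
  ####. -> .   bit 30 = 0  t=3,i=8
  ###.# -> .   bit 29 = 0  t=3,i=9
  ###.. -> #   bit 28 = 1  t=0,i=3
  ##.## -> #   bit 27 = 1  t=3,i=10
  ##.#. -> .   bit 26 = 0  t=9,i=3
  ##..# -> .   bit 25 = 0  t=0,i=4
  ##... -> #   bit 24 = 1  t=0,i=8
  #.### -> .   bit 23 = 0  t=0,i=1
  #.##. -> .   bit 22 = 0  t=3,i=11
  #.#.# -> .   bit 21 = 0  t=1,i=5
  #.#.. -> #   bit 20 = 1  t=2,i=6
  #..## -> #   bit 19 = 1  t=0,i=5
  #..#. -> .   bit 18 = 0  t=1,i=2
  #...# -> .   bit 17 = 0  t=2,i=13
  #.... -> #   bit 16 = 1  t=0,i=9
  .#### -> .   bit 15 = 0  t=3,i=6
  .###. -> .   bit 14 = 0  t=0,i=2
  .##.# -> .   bit 13 = 0  t=5,i=0
  .##.. -> #   bit 12 = 1  t=0,i=7
  .#.## -> #   bit 11 = 1  t=0,i=0
  .#.#. -> #   bit 10 = 1  t=1,i=4
  .#..# -> #   bit 9 = 1  t=1,i=1
  .#... -> .   bit 8 = 0  t=9,i=5
  ..### -> #   bit 7 = 1  t=2,i=9
  ..##. -> .   bit 6 = 0  t=0,i=6
  ..#.# -> .   bit 5 = 0  t=0,i=13
  ..#.. -> .   bit 4 = 0  t=1,i=0
  ...## -> #   bit 3 = 1  t=4,i=2
  ...#. -> .   bit 2 = 0  t=0,i=12
  ....# -> .   bit 1 = 0  t=0,i=11
  ..... -> .   bit 0 = 0  t=0,i=10
  bits 00011001000110010001111010001000 = 421076616

421076616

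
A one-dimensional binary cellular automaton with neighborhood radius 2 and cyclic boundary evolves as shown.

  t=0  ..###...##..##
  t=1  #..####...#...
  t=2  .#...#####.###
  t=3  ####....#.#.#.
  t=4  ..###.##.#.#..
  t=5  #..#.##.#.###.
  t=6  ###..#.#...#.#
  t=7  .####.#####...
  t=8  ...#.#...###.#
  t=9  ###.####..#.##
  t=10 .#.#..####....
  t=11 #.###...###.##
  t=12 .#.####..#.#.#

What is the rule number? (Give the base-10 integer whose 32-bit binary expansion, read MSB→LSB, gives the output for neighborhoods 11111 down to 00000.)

  [31] ##### => .  t=2,i=7
  [30] ####. => #  t=1,i=5
  [29] ###.# => .  t=2,i=9
  [28] ###.. => #  t=0,i=4
  [27] ##.## => #  t=2,i=10
  [26] ##.#. => #  t=2,i=0
  [25] ##..# => #  t=0,i=0
  [24] ##... => #  t=0,i=5
  [23] #.### => .  t=2,i=11
  [22] #.##. => #  t=4,i=6
  [21] #.#.# => .  t=3,i=10
  [20] #.#.. => #  t=2,i=1
  [19] #..## => .  t=0,i=1
  [18] #..#. => #  t=5,i=2
  [17] #...# => #  t=0,i=6
  [16] #.... => .  t=3,i=5
  [15] .#### => .  t=1,i=4
  [14] .###. => #  t=0,i=3
  [13] .##.# => .  t=4,i=7
  [12] .##.. => .  t=0,i=9
  [11] .#.## => .  t=3,i=13
  [10] .#.#. => #  t=3,i=9
  [9] .#..# => #  t=1,i=1
  [8] .#... => #  t=1,i=11
  [7] ..### => .  t=0,i=2
  [6] ..##. => .  t=0,i=8
  [5] ..#.# => .  t=3,i=8
  [4] ..#.. => .  t=1,i=0
  [3] ...## => .  t=0,i=7
  [2] ...#. => #  t=1,i=9
  [1] ....# => #  t=3,i=6
  [0] ..... => #  t=10,i=12
  bits 01011111010101100100011100000111 = 1599489799

1599489799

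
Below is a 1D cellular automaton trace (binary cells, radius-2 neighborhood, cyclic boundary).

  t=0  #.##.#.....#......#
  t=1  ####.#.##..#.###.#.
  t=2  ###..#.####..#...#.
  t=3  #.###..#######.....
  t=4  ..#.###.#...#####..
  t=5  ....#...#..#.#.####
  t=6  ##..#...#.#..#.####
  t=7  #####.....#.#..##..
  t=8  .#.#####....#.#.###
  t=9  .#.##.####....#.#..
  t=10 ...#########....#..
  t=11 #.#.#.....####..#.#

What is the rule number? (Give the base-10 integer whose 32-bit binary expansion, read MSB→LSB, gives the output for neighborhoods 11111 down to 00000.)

1543352345

  ##### -> .   bit 31 = 0  t=3,i=9
  ####. -> #   bit 30 = 1  t=1,i=2
  ###.# -> .   bit 29 = 0  t=1,i=3
  ###.. -> #   bit 28 = 1  t=2,i=2
  ##.## -> #   bit 27 = 1  t=0,i=1
  ##.#. -> .   bit 26 = 0  t=0,i=4
  ##..# -> #   bit 25 = 1  t=1,i=9
  ##... -> #   bit 24 = 1  t=3,i=14
  #.### -> #   bit 23 = 1  t=1,i=0
  #.##. -> #   bit 22 = 1  t=0,i=2
  #.#.# -> #   bit 21 = 1  t=1,i=5
  #.#.. -> #   bit 20 = 1  t=0,i=5
  #..## -> #   bit 19 = 1  t=3,i=6
  #..#. -> #   bit 18 = 1  t=1,i=10
  #...# -> .   bit 17 = 0  t=2,i=15
  #.... -> #   bit 16 = 1  t=0,i=7
  .#### -> #   bit 15 = 1  t=1,i=1
  .###. -> .   bit 14 = 0  t=1,i=14
  .##.# -> #   bit 13 = 1  t=0,i=0
  .##.. -> #   bit 12 = 1  t=1,i=8
  .#.## -> .   bit 11 = 0  t=1,i=6
  .#.#. -> .   bit 10 = 0  t=5,i=12
  .#..# -> .   bit 9 = 0  t=5,i=9
  .#... -> .   bit 8 = 0  t=0,i=6
  ..### -> .   bit 7 = 0  t=3,i=7
  ..##. -> .   bit 6 = 0  t=0,i=18
  ..#.# -> .   bit 5 = 0  t=1,i=11
  ..#.. -> #   bit 4 = 1  t=0,i=11
  ...## -> #   bit 3 = 1  t=0,i=17
  ...#. -> .   bit 2 = 0  t=0,i=10
  ....# -> .   bit 1 = 0  t=0,i=9
  ..... -> #   bit 0 = 1  t=0,i=8
  bits 01011011111111011011000000011001 = 1543352345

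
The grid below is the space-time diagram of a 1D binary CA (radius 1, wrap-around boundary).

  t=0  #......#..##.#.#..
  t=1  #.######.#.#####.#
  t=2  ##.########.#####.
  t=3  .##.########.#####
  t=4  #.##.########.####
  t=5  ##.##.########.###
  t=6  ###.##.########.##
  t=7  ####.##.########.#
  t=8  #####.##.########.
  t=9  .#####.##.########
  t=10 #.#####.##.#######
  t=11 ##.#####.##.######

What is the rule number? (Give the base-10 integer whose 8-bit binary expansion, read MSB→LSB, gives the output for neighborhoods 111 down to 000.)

231

  ###|#  b7=1 t=1,i=3
  ##.|#  b6=1 t=0,i=11
  #.#|#  b5=1 t=0,i=12
  #..|.  b4=0 t=0,i=1
  .##|.  b3=0 t=0,i=10
  .#.|#  b2=1 t=0,i=0
  ..#|#  b1=1 t=0,i=6
  ...|#  b0=1 t=0,i=2
  bits 11100111 = 231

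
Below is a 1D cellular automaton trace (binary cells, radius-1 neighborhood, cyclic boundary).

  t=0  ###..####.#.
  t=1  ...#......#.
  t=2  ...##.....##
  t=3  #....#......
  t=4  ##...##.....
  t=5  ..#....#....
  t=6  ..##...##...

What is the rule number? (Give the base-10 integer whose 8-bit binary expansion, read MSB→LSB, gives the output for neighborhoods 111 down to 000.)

  ###|.  b7=0 t=0,i=1
  ##.|.  b6=0 t=0,i=2
  #.#|.  b5=0 t=0,i=9
  #..|#  b4=1 t=0,i=3
  .##|.  b3=0 t=0,i=0
  .#.|#  b2=1 t=0,i=10
  ..#|.  b1=0 t=0,i=4
  ...|.  b0=0 t=1,i=0
  bits 00010100 = 20

20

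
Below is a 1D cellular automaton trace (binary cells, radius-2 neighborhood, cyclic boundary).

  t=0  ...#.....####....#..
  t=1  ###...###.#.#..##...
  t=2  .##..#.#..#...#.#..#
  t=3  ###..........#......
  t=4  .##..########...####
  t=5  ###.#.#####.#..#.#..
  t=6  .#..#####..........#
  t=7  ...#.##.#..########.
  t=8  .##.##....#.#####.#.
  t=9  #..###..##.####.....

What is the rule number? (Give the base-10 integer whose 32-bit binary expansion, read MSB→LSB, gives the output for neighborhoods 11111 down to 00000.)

  [31] ##### => #  t=4,i=7
  [30] ####. => .  t=0,i=11
  [29] ###.# => .  t=1,i=8
  [28] ###.. => #  t=0,i=12
  [27] ##.## => #  t=4,i=0
  [26] ##.#. => .  t=1,i=9
  [25] ##..# => .  t=2,i=3
  [24] ##... => .  t=0,i=13
  [23] #.### => #  t=5,i=6
  [22] #.##. => #  t=2,i=1
  [21] #.#.# => #  t=1,i=10
  [20] #.#.. => .  t=1,i=12
  [19] #..## => #  t=1,i=14
  [18] #..#. => .  t=2,i=4
  [17] #...# => .  t=1,i=4
  [16] #.... => .  t=0,i=5
  [15] .#### => #  t=0,i=10
  [14] .###. => #  t=1,i=1
  [13] .##.# => .  t=7,i=6
  [12] .##.. => #  t=1,i=16
  [11] .#.## => #  t=2,i=0
  [10] .#.#. => .  t=1,i=11
  [9] .#..# => .  t=1,i=13
  [8] .#... => .  t=0,i=4
  [7] ..### => .  t=0,i=9
  [6] ..##. => .  t=1,i=15
  [5] ..#.# => .  t=2,i=5
  [4] ..#.. => .  t=0,i=3
  [3] ...## => #  t=0,i=8
  [2] ...#. => #  t=0,i=2
  [1] ....# => #  t=0,i=1
  [0] ..... => #  t=0,i=0
  bits 10011000111010001101100000001111 = 2565396495

2565396495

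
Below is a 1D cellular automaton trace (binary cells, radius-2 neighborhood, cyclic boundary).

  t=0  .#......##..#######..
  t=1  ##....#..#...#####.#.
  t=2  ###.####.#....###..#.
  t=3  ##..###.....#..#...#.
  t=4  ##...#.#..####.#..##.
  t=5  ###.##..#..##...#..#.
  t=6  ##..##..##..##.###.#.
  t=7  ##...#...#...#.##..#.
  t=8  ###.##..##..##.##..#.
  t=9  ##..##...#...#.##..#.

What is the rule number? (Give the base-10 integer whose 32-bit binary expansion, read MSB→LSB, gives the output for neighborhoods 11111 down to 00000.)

  [31] ##### => #  t=0,i=14
  [30] ####. => #  t=0,i=17
  [29] ###.# => .  t=1,i=17
  [28] ###.. => .  t=0,i=18
  [27] ##.## => .  t=2,i=3
  [26] ##.#. => .  t=1,i=18
  [25] ##..# => .  t=0,i=10
  [24] ##... => #  t=0,i=19
  [23] #.### => #  t=2,i=0
  [22] #.##. => #  t=1,i=0
  [21] #.#.# => #  t=1,i=19
  [20] #.#.. => .  t=2,i=9
  [19] #..## => .  t=0,i=11
  [18] #..#. => .  t=1,i=8
  [17] #...# => .  t=0,i=20
  [16] #.... => .  t=0,i=3
  [15] .#### => #  t=0,i=13
  [14] .###. => #  t=2,i=1
  [13] .##.# => #  t=4,i=19
  [12] .##.. => #  t=0,i=9
  [11] .#.## => .  t=1,i=20
  [10] .#.#. => .  t=4,i=6
  [9] .#..# => #  t=1,i=7
  [8] .#... => .  t=0,i=2
  [7] ..### => .  t=0,i=12
  [6] ..##. => .  t=0,i=8
  [5] ..#.# => #  t=2,i=19
  [4] ..#.. => #  t=0,i=1
  [3] ...## => .  t=0,i=7
  [2] ...#. => #  t=0,i=0
  [1] ....# => #  t=0,i=6
  [0] ..... => .  t=0,i=4
  bits 11000001111000001111001000110110 = 3252744758

3252744758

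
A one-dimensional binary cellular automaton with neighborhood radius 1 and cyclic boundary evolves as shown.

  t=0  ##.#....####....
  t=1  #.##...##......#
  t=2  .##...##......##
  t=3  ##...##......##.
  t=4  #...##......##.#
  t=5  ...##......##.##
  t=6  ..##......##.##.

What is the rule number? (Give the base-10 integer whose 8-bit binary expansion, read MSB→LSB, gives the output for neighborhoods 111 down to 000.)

  ###|.  b7=0 t=0,i=9
  ##.|.  b6=0 t=0,i=1
  #.#|#  b5=1 t=0,i=2
  #..|.  b4=0 t=0,i=4
  .##|#  b3=1 t=0,i=0
  .#.|#  b2=1 t=0,i=3
  ..#|#  b1=1 t=0,i=7
  ...|.  b0=0 t=0,i=5
  bits 00101110 = 46

46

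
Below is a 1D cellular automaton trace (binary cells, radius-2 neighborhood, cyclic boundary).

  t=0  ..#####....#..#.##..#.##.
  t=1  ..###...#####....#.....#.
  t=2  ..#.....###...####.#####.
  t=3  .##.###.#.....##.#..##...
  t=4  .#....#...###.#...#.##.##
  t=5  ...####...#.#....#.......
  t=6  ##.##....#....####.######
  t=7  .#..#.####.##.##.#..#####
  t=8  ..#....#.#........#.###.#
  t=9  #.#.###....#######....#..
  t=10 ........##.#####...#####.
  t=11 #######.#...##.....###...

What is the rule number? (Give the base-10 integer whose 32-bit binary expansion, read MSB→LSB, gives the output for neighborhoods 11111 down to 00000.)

2684457687

  #####|#  b31=1 t=0,i=4
  ####.|.  b30=0 t=0,i=5
  ###.#|#  b29=1 t=2,i=17
  ###..|.  b28=0 t=0,i=6
  ##.##|.  b27=0 t=2,i=18
  ##.#.|.  b26=0 t=3,i=7
  ##..#|.  b25=0 t=0,i=18
  ##...|.  b24=0 t=0,i=7
  #.###|.  b23=0 t=2,i=19
  #.##.|.  b22=0 t=0,i=16
  #.#.#|.  b21=0 t=9,i=2
  #.#..|.  b20=0 t=3,i=8
  #..##|.  b19=0 t=3,i=19
  #..#.|.  b18=0 t=0,i=13
  #...#|.  b17=0 t=0,i=0
  #....|#  b16=1 t=0,i=8
  .####|#  b15=1 t=0,i=3
  .###.|.  b14=0 t=1,i=3
  .##.#|.  b13=0 t=3,i=2
  .##..|#  b12=1 t=0,i=17
  .#.##|.  b11=0 t=0,i=15
  .#.#.|.  b10=0 t=5,i=11
  .#..#|#  b9=1 t=0,i=12
  .#...|.  b8=0 t=1,i=18
  ..###|#  b7=1 t=0,i=2
  ..##.|#  b6=1 t=3,i=1
  ..#.#|.  b5=0 t=0,i=14
  ..#..|#  b4=1 t=0,i=11
  ...##|.  b3=0 t=0,i=1
  ...#.|#  b2=1 t=0,i=10
  ....#|#  b1=1 t=0,i=9
  .....|#  b0=1 t=1,i=20
  bits 10100000000000011001001011010111 = 2684457687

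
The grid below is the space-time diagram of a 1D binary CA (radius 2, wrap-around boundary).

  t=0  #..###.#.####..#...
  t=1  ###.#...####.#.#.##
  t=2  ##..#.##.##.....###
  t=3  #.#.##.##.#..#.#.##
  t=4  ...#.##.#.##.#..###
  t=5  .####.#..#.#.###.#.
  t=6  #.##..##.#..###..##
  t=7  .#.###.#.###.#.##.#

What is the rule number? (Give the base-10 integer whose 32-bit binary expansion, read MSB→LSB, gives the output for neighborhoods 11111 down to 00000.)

3399154237

  ##### -> #   bit 31 = 1  t=1,i=0
  ####. -> #   bit 30 = 1  t=0,i=11
  ###.# -> .   bit 29 = 0  t=0,i=5
  ###.. -> .   bit 28 = 0  t=0,i=12
  ##.## -> #   bit 27 = 1  t=2,i=8
  ##.#. -> .   bit 26 = 0  t=0,i=6
  ##..# -> #   bit 25 = 1  t=0,i=13
  ##... -> .   bit 24 = 0  t=2,i=11
  #.### -> #   bit 23 = 1  t=0,i=9
  #.##. -> .   bit 22 = 0  t=2,i=6
  #.#.# -> .   bit 21 = 0  t=0,i=7
  #.#.. -> #   bit 20 = 1  t=1,i=4
  #..## -> #   bit 19 = 1  t=0,i=2
  #..#. -> .   bit 18 = 0  t=0,i=14
  #...# -> #   bit 17 = 1  t=0,i=17
  #.... -> .   bit 16 = 0  t=2,i=12
  .#### -> #   bit 15 = 1  t=0,i=10
  .###. -> #   bit 14 = 1  t=0,i=4
  .##.# -> #   bit 13 = 1  t=2,i=7
  .##.. -> #   bit 12 = 1  t=2,i=10
  .#.## -> #   bit 11 = 1  t=0,i=8
  .#.#. -> .   bit 10 = 0  t=1,i=14
  .#..# -> #   bit 9 = 1  t=0,i=1
  .#... -> .   bit 8 = 0  t=0,i=16
  ..### -> .   bit 7 = 0  t=0,i=3
  ..##. -> .   bit 6 = 0  t=6,i=6
  ..#.# -> #   bit 5 = 1  t=2,i=4
  ..#.. -> #   bit 4 = 1  t=0,i=0
  ...## -> #   bit 3 = 1  t=1,i=7
  ...#. -> #   bit 2 = 1  t=0,i=18
  ....# -> .   bit 1 = 0  t=2,i=14
  ..... -> #   bit 0 = 1  t=2,i=13
  bits 11001010100110101111101000111101 = 3399154237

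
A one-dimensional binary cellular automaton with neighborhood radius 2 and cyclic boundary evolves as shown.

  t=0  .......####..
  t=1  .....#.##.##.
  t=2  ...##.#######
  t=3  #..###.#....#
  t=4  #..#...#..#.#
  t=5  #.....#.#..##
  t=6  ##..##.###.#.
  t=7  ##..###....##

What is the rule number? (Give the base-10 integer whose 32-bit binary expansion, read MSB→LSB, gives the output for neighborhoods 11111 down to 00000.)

  ##### -> .   bit 31 = 0  t=2,i=8
  ####. -> .   bit 30 = 0  t=0,i=9
  ###.# -> .   bit 29 = 0  t=3,i=5
  ###.. -> #   bit 28 = 1  t=0,i=10
  ##.## -> #   bit 27 = 1  t=1,i=9
  ##.#. -> .   bit 26 = 0  t=3,i=6
  ##..# -> .   bit 25 = 0  t=3,i=1
  ##... -> #   bit 24 = 1  t=0,i=11
  #.### -> .   bit 23 = 0  t=2,i=6
  #.##. -> #   bit 22 = 1  t=1,i=7
  #.#.# -> #   bit 21 = 1  t=6,i=11
  #.#.. -> #   bit 20 = 1  t=3,i=7
  #..## -> .   bit 19 = 0  t=3,i=2
  #..#. -> .   bit 18 = 0  t=4,i=2
  #...# -> .   bit 17 = 0  t=2,i=1
  #.... -> .   bit 16 = 0  t=0,i=12
  .#### -> #   bit 15 = 1  t=0,i=8
  .###. -> .   bit 14 = 0  t=3,i=4
  .##.# -> #   bit 13 = 1  t=1,i=8
  .##.. -> #   bit 12 = 1  t=1,i=11
  .#.## -> #   bit 11 = 1  t=1,i=6
  .#.#. -> #   bit 10 = 1  t=5,i=7
  .#..# -> #   bit 9 = 1  t=4,i=8
  .#... -> .   bit 8 = 0  t=3,i=8
  ..### -> #   bit 7 = 1  t=0,i=7
  ..##. -> #   bit 6 = 1  t=2,i=3
  ..#.# -> .   bit 5 = 0  t=1,i=5
  ..#.. -> .   bit 4 = 0  t=4,i=3
  ...## -> .   bit 3 = 0  t=0,i=6
  ...#. -> #   bit 2 = 1  t=1,i=4
  ....# -> #   bit 1 = 1  t=0,i=5
  ..... -> .   bit 0 = 0  t=0,i=0
  bits 00011001011100001011111011000110 = 426819270

426819270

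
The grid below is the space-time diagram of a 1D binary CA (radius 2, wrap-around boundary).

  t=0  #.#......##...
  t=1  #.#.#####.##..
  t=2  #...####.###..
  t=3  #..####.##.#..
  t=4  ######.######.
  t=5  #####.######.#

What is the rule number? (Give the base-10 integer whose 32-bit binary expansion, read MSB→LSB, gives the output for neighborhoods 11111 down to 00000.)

  nb #####: next=#  (t=1,i=6, bit31=1)
  nb ####.: next=#  (t=1,i=7, bit30=1)
  nb ###.#: next=.  (t=1,i=8, bit29=0)
  nb ###..: next=#  (t=2,i=11, bit28=1)
  nb ##.##: next=#  (t=1,i=9, bit27=1)
  nb ##.#.: next=#  (t=3,i=10, bit26=1)
  nb ##..#: next=.  (t=1,i=12, bit25=0)
  nb ##...: next=#  (t=0,i=11, bit24=1)
  nb #.###: next=#  (t=1,i=4, bit23=1)
  nb #.##.: next=#  (t=1,i=10, bit22=1)
  nb #.#.#: next=.  (t=1,i=2, bit21=0)
  nb #.#..: next=#  (t=0,i=2, bit20=1)
  nb #..##: next=#  (t=3,i=2, bit19=1)
  nb #..#.: next=.  (t=1,i=13, bit18=0)
  nb #...#: next=.  (t=0,i=12, bit17=0)
  nb #....: next=#  (t=0,i=4, bit16=1)
  nb .####: next=#  (t=1,i=5, bit15=1)
  nb .###.: next=.  (t=2,i=10, bit14=0)
  nb .##.#: next=#  (t=3,i=9, bit13=1)
  nb .##..: next=#  (t=0,i=10, bit12=1)
  nb .#.##: next=.  (t=1,i=3, bit11=0)
  nb .#.#.: next=.  (t=0,i=1, bit10=0)
  nb .#..#: next=#  (t=3,i=1, bit9=1)
  nb .#...: next=.  (t=0,i=3, bit8=0)
  nb ..###: next=#  (t=2,i=4, bit7=1)
  nb ..##.: next=.  (t=0,i=9, bit6=0)
  nb ..#.#: next=#  (t=0,i=0, bit5=1)
  nb ..#..: next=#  (t=2,i=0, bit4=1)
  nb ...##: next=#  (t=0,i=8, bit3=1)
  nb ...#.: next=.  (t=0,i=13, bit2=0)
  nb ....#: next=#  (t=0,i=7, bit1=1)
  nb .....: next=#  (t=0,i=5, bit0=1)
  bits 11011101110110011011001010111011 = 3722031803

3722031803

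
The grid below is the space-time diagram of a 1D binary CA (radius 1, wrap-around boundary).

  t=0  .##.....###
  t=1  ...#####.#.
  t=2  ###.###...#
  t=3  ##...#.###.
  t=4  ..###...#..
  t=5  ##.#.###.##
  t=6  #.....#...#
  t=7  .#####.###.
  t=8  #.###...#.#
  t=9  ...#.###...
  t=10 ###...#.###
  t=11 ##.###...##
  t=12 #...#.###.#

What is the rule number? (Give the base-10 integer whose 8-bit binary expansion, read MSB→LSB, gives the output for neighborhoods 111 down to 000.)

147

  nb ###: next=#  (t=0,i=9, bit7=1)
  nb ##.: next=.  (t=0,i=2, bit6=0)
  nb #.#: next=.  (t=0,i=0, bit5=0)
  nb #..: next=#  (t=0,i=3, bit4=1)
  nb .##: next=.  (t=0,i=1, bit3=0)
  nb .#.: next=.  (t=1,i=9, bit2=0)
  nb ..#: next=#  (t=0,i=7, bit1=1)
  nb ...: next=#  (t=0,i=4, bit0=1)
  bits 10010011 = 147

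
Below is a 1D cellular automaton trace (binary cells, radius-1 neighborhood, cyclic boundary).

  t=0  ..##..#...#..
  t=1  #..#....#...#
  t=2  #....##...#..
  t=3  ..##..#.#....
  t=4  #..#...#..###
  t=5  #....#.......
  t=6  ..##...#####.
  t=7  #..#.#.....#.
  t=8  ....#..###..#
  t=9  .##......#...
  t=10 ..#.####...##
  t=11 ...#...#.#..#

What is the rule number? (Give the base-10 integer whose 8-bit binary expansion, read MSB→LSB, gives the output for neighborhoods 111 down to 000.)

  nb ###: next=.  (t=4,i=11, bit7=0)
  nb ##.: next=#  (t=0,i=3, bit6=1)
  nb #.#: next=#  (t=3,i=7, bit5=1)
  nb #..: next=.  (t=0,i=4, bit4=0)
  nb .##: next=.  (t=0,i=2, bit3=0)
  nb .#.: next=.  (t=0,i=6, bit2=0)
  nb ..#: next=.  (t=0,i=1, bit1=0)
  nb ...: next=#  (t=0,i=0, bit0=1)
  bits 01100001 = 97

97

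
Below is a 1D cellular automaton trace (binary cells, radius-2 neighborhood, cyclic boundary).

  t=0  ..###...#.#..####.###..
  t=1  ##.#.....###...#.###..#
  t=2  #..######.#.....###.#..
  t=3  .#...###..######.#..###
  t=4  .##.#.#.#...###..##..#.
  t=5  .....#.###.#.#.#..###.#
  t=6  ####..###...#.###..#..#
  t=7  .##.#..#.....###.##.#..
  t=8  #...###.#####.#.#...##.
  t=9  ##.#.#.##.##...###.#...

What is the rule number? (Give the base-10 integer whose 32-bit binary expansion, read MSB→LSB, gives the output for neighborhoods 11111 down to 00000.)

3398786827

  #####|#  b31=1 t=2,i=5
  ####.|#  b30=1 t=0,i=15
  ###.#|.  b29=0 t=0,i=16
  ###..|.  b28=0 t=0,i=4
  ##.##|#  b27=1 t=0,i=17
  ##.#.|.  b26=0 t=1,i=2
  ##..#|#  b25=1 t=1,i=20
  ##...|.  b24=0 t=0,i=5
  #.###|#  b23=1 t=0,i=18
  #.##.|.  b22=0 t=7,i=17
  #.#.#|.  b21=0 t=4,i=4
  #.#..|#  b20=1 t=0,i=10
  #..##|.  b19=0 t=0,i=12
  #..#.|#  b18=1 t=2,i=22
  #...#|.  b17=0 t=0,i=6
  #....|#  b16=1 t=0,i=22
  .####|.  b15=0 t=0,i=14
  .###.|#  b14=1 t=0,i=3
  .##.#|.  b13=0 t=4,i=2
  .##..|#  b12=1 t=4,i=18
  .#.##|#  b11=1 t=1,i=16
  .#.#.|#  b10=1 t=0,i=9
  .#..#|#  b9=1 t=0,i=11
  .#...|#  b8=1 t=1,i=4
  ..###|.  b7=0 t=0,i=2
  ..##.|.  b6=0 t=4,i=1
  ..#.#|.  b5=0 t=0,i=8
  ..#..|.  b4=0 t=2,i=0
  ...##|#  b3=1 t=0,i=1
  ...#.|.  b2=0 t=0,i=7
  ....#|#  b1=1 t=0,i=0
  .....|#  b0=1 t=1,i=6
  bits 11001010100101010101111100001011 = 3398786827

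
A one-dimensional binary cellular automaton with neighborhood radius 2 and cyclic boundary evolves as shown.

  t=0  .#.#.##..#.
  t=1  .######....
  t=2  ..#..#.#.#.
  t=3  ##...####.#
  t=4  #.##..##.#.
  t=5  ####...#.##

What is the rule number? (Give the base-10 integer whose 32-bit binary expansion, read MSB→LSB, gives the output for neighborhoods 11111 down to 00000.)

1231224101

  nb #####: next=.  (t=1,i=3, bit31=0)
  nb ####.: next=#  (t=1,i=5, bit30=1)
  nb ###.#: next=.  (t=3,i=8, bit29=0)
  nb ###..: next=.  (t=1,i=6, bit28=0)
  nb ##.##: next=#  (t=3,i=9, bit27=1)
  nb ##.#.: next=.  (t=4,i=8, bit26=0)
  nb ##..#: next=.  (t=0,i=7, bit25=0)
  nb ##...: next=#  (t=1,i=7, bit24=1)
  nb #.###: next=.  (t=3,i=10, bit23=0)
  nb #.##.: next=#  (t=0,i=5, bit22=1)
  nb #.#.#: next=#  (t=0,i=3, bit21=1)
  nb #.#..: next=.  (t=2,i=9, bit20=0)
  nb #..##: next=.  (t=4,i=5, bit19=0)
  nb #..#.: next=.  (t=0,i=0, bit18=0)
  nb #...#: next=#  (t=2,i=0, bit17=1)
  nb #....: next=.  (t=1,i=8, bit16=0)
  nb .####: next=#  (t=1,i=2, bit15=1)
  nb .###.: next=#  (t=3,i=0, bit14=1)
  nb .##.#: next=#  (t=4,i=7, bit13=1)
  nb .##..: next=#  (t=0,i=6, bit12=1)
  nb .#.##: next=#  (t=0,i=4, bit11=1)
  nb .#.#.: next=#  (t=0,i=2, bit10=1)
  nb .#..#: next=.  (t=0,i=10, bit9=0)
  nb .#...: next=#  (t=2,i=10, bit8=1)
  nb ..###: next=.  (t=1,i=1, bit7=0)
  nb ..##.: next=.  (t=4,i=6, bit6=0)
  nb ..#.#: next=#  (t=0,i=1, bit5=1)
  nb ..#..: next=.  (t=0,i=9, bit4=0)
  nb ...##: next=.  (t=1,i=0, bit3=0)
  nb ...#.: next=#  (t=2,i=1, bit2=1)
  nb ....#: next=.  (t=1,i=10, bit1=0)
  nb .....: next=#  (t=1,i=9, bit0=1)
  bits 01001001011000101111110100100101 = 1231224101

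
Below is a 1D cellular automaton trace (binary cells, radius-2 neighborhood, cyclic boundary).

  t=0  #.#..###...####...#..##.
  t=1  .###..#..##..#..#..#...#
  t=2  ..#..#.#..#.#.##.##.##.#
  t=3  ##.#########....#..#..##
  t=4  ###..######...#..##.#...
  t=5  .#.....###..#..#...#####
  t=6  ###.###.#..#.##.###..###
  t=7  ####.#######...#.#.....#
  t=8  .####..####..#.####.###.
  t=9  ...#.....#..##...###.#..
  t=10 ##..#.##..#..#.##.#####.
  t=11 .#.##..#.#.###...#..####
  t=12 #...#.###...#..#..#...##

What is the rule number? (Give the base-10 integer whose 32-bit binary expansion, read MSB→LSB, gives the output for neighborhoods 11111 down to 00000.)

3960887083

  [31] ##### => #  t=3,i=5
  [30] ####. => #  t=0,i=13
  [29] ###.# => #  t=3,i=1
  [28] ###.. => .  t=0,i=7
  [27] ##.## => #  t=2,i=16
  [26] ##.#. => #  t=0,i=23
  [25] ##..# => .  t=1,i=4
  [24] ##... => .  t=0,i=8
  [23] #.### => .  t=1,i=1
  [22] #.##. => .  t=2,i=14
  [21] #.#.# => .  t=0,i=0
  [20] #.#.. => #  t=0,i=2
  [19] #..## => .  t=0,i=4
  [18] #..#. => #  t=1,i=5
  [17] #...# => #  t=0,i=9
  [16] #.... => .  t=3,i=13
  [15] .#### => .  t=0,i=12
  [14] .###. => #  t=0,i=6
  [13] .##.# => .  t=0,i=22
  [12] .##.. => #  t=1,i=10
  [11] .#.## => .  t=1,i=0
  [10] .#.#. => #  t=0,i=1
  [9] .#..# => #  t=0,i=3
  [8] .#... => #  t=1,i=20
  [7] ..### => .  t=0,i=5
  [6] ..##. => .  t=0,i=21
  [5] ..#.# => #  t=1,i=23
  [4] ..#.. => .  t=0,i=18
  [3] ...## => #  t=0,i=10
  [2] ...#. => .  t=0,i=17
  [1] ....# => #  t=3,i=14
  [0] ..... => #  t=5,i=4
  bits 11101100000101100101011100101011 = 3960887083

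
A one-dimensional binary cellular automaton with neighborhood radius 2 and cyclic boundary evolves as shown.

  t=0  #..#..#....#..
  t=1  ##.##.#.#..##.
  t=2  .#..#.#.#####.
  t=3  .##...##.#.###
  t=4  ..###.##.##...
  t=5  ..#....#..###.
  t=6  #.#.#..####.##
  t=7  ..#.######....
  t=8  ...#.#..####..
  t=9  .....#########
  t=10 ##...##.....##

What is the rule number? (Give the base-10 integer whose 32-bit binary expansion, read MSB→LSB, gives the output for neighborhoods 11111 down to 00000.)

  #####|.  b31=0 t=2,i=10
  ####.|#  b30=1 t=2,i=11
  ###.#|.  b29=0 t=3,i=13
  ###..|#  b28=1 t=2,i=12
  ##.##|.  b27=0 t=1,i=2
  ##.#.|.  b26=0 t=1,i=5
  ##..#|#  b25=1 t=2,i=13
  ##...|#  b24=1 t=3,i=3
  #.###|.  b23=0 t=2,i=8
  #.##.|.  b22=0 t=1,i=0
  #.#.#|#  b21=1 t=1,i=6
  #.#..|#  b20=1 t=1,i=8
  #..##|#  b19=1 t=1,i=10
  #..#.|.  b18=0 t=0,i=2
  #...#|#  b17=1 t=3,i=4
  #....|#  b16=1 t=0,i=8
  .####|#  b15=1 t=2,i=9
  .###.|.  b14=0 t=3,i=12
  .##.#|#  b13=1 t=1,i=1
  .##..|#  b12=1 t=3,i=2
  .#.##|#  b11=1 t=2,i=7
  .#.#.|.  b10=0 t=1,i=7
  .#..#|#  b9=1 t=0,i=1
  .#...|.  b8=0 t=0,i=7
  ..###|#  b7=1 t=4,i=2
  ..##.|#  b6=1 t=1,i=11
  ..#.#|.  b5=0 t=2,i=4
  ..#..|#  b4=1 t=0,i=0
  ...##|.  b3=0 t=3,i=5
  ...#.|.  b2=0 t=0,i=10
  ....#|.  b1=0 t=0,i=9
  .....|.  b0=0 t=4,i=13
  bits 01010011001110111011101011010000 = 1396423376

1396423376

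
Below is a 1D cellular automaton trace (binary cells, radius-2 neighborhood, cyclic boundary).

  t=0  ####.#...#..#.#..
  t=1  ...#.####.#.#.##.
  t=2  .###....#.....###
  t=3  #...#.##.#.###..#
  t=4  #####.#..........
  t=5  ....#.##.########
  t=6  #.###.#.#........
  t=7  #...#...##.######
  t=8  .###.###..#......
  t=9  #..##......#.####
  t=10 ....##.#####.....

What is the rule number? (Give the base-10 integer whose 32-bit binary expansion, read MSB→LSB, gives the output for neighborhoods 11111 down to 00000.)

693244719

  nb #####: next=.  (t=4,i=2, bit31=0)
  nb ####.: next=.  (t=0,i=2, bit30=0)
  nb ###.#: next=#  (t=0,i=3, bit29=1)
  nb ###..: next=.  (t=2,i=3, bit28=0)
  nb ##.##: next=#  (t=2,i=0, bit27=1)
  nb ##.#.: next=.  (t=0,i=4, bit26=0)
  nb ##..#: next=.  (t=3,i=14, bit25=0)
  nb ##...: next=#  (t=1,i=16, bit24=1)
  nb #.###: next=.  (t=1,i=5, bit23=0)
  nb #.##.: next=#  (t=1,i=14, bit22=1)
  nb #.#.#: next=.  (t=1,i=10, bit21=0)
  nb #.#..: next=#  (t=0,i=5, bit20=1)
  nb #..##: next=.  (t=0,i=16, bit19=0)
  nb #..#.: next=.  (t=0,i=11, bit18=0)
  nb #...#: next=#  (t=0,i=7, bit17=1)
  nb #....: next=.  (t=1,i=0, bit16=0)
  nb .####: next=.  (t=0,i=1, bit15=0)
  nb .###.: next=.  (t=2,i=2, bit14=0)
  nb .##.#: next=.  (t=3,i=7, bit13=0)
  nb .##..: next=#  (t=1,i=15, bit12=1)
  nb .#.##: next=.  (t=1,i=4, bit11=0)
  nb .#.#.: next=.  (t=0,i=13, bit10=0)
  nb .#..#: next=#  (t=0,i=10, bit9=1)
  nb .#...: next=#  (t=0,i=6, bit8=1)
  nb ..###: next=.  (t=0,i=0, bit7=0)
  nb ..##.: next=.  (t=3,i=16, bit6=0)
  nb ..#.#: next=#  (t=0,i=12, bit5=1)
  nb ..#..: next=.  (t=0,i=9, bit4=0)
  nb ...##: next=#  (t=2,i=13, bit3=1)
  nb ...#.: next=#  (t=0,i=8, bit2=1)
  nb ....#: next=#  (t=1,i=1, bit1=1)
  nb .....: next=#  (t=2,i=11, bit0=1)
  bits 00101001010100100001001100101111 = 693244719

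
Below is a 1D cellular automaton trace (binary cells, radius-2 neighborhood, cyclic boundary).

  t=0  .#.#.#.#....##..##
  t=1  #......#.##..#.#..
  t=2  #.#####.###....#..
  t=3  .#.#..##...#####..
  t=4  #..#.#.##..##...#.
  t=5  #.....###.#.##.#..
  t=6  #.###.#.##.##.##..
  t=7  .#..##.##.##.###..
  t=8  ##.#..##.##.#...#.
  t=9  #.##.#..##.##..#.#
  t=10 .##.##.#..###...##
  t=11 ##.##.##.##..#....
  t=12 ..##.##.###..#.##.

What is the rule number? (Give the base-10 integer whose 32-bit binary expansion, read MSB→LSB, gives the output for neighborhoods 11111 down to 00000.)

760846487

  ##### -> .   bit 31 = 0  t=2,i=4
  ####. -> .   bit 30 = 0  t=2,i=5
  ###.# -> #   bit 29 = 1  t=2,i=6
  ###.. -> .   bit 28 = 0  t=2,i=10
  ##.## -> #   bit 27 = 1  t=2,i=7
  ##.#. -> #   bit 26 = 1  t=0,i=0
  ##..# -> .   bit 25 = 0  t=0,i=14
  ##... -> #   bit 24 = 1  t=2,i=11
  #.### -> .   bit 23 = 0  t=2,i=2
  #.##. -> #   bit 22 = 1  t=1,i=9
  #.#.# -> .   bit 21 = 0  t=0,i=1
  #.#.. -> #   bit 20 = 1  t=0,i=7
  #..## -> #   bit 19 = 1  t=0,i=15
  #..#. -> .   bit 18 = 0  t=1,i=12
  #...# -> .   bit 17 = 0  t=3,i=9
  #.... -> #   bit 16 = 1  t=0,i=9
  .#### -> #   bit 15 = 1  t=2,i=3
  .###. -> .   bit 14 = 0  t=2,i=9
  .##.# -> .   bit 13 = 0  t=0,i=17
  .##.. -> #   bit 12 = 1  t=0,i=13
  .#.## -> #   bit 11 = 1  t=1,i=8
  .#.#. -> .   bit 10 = 0  t=0,i=2
  .#..# -> .   bit 9 = 0  t=1,i=16
  .#... -> .   bit 8 = 0  t=0,i=8
  ..### -> #   bit 7 = 1  t=3,i=11
  ..##. -> .   bit 6 = 0  t=0,i=12
  ..#.# -> .   bit 5 = 0  t=1,i=7
  ..#.. -> #   bit 4 = 1  t=1,i=0
  ...## -> .   bit 3 = 0  t=0,i=11
  ...#. -> #   bit 2 = 1  t=1,i=6
  ....# -> #   bit 1 = 1  t=0,i=10
  ..... -> #   bit 0 = 1  t=1,i=3
  bits 00101101010110011001100010010111 = 760846487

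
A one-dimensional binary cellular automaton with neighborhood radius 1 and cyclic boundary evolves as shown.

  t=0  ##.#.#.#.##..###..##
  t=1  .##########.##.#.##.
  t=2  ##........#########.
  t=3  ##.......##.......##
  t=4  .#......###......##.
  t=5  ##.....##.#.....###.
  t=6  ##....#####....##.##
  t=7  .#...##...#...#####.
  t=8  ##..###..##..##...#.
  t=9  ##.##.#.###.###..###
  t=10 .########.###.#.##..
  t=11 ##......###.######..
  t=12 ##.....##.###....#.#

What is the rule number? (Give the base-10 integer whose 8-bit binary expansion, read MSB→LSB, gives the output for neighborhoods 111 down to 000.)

  ###|.  b7=0 t=0,i=0
  ##.|#  b6=1 t=0,i=1
  #.#|#  b5=1 t=0,i=2
  #..|.  b4=0 t=0,i=11
  .##|#  b3=1 t=0,i=9
  .#.|#  b2=1 t=0,i=3
  ..#|#  b1=1 t=0,i=12
  ...|.  b0=0 t=2,i=3
  bits 01101110 = 110

110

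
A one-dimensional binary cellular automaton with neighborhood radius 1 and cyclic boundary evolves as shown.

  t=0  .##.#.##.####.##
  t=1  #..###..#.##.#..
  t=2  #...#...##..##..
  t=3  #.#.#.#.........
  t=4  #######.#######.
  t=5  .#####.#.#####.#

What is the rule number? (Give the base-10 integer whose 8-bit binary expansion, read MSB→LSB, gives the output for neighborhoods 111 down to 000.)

165

  nb ###: next=#  (t=0,i=10, bit7=1)
  nb ##.: next=.  (t=0,i=2, bit6=0)
  nb #.#: next=#  (t=0,i=0, bit5=1)
  nb #..: next=.  (t=1,i=1, bit4=0)
  nb .##: next=.  (t=0,i=1, bit3=0)
  nb .#.: next=#  (t=0,i=4, bit2=1)
  nb ..#: next=.  (t=1,i=2, bit1=0)
  nb ...: next=#  (t=2,i=2, bit0=1)
  bits 10100101 = 165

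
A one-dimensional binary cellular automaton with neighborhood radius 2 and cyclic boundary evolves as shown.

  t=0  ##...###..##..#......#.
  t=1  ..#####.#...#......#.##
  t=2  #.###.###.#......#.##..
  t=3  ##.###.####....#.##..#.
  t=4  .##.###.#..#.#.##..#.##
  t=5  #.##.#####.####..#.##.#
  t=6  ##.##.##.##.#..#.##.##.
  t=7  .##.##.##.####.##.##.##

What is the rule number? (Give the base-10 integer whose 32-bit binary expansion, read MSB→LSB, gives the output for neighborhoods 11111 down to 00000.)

  [31] ##### => #  t=1,i=4
  [30] ####. => .  t=1,i=5
  [29] ###.# => #  t=1,i=6
  [28] ###.. => .  t=0,i=7
  [27] ##.## => #  t=2,i=5
  [26] ##.#. => #  t=1,i=7
  [25] ##..# => #  t=0,i=8
  [24] ##... => #  t=0,i=2
  [23] #.### => .  t=2,i=2
  [22] #.##. => .  t=0,i=0
  [21] #.#.# => #  t=4,i=13
  [20] #.#.. => #  t=1,i=8
  [19] #..## => .  t=0,i=9
  [18] #..#. => .  t=0,i=13
  [17] #...# => #  t=0,i=3
  [16] #.... => .  t=0,i=16
  [15] .#### => #  t=1,i=3
  [14] .###. => #  t=0,i=6
  [13] .##.# => #  t=3,i=1
  [12] .##.. => .  t=0,i=1
  [11] .#.## => #  t=0,i=22
  [10] .#.#. => #  t=4,i=12
  [9] .#..# => #  t=4,i=9
  [8] .#... => .  t=0,i=15
  [7] ..### => #  t=0,i=5
  [6] ..##. => .  t=0,i=10
  [5] ..#.# => #  t=0,i=21
  [4] ..#.. => .  t=0,i=14
  [3] ...## => #  t=0,i=4
  [2] ...#. => .  t=0,i=20
  [1] ....# => #  t=0,i=19
  [0] ..... => .  t=0,i=17
  bits 10101111001100101110111010101010 = 2939350698

2939350698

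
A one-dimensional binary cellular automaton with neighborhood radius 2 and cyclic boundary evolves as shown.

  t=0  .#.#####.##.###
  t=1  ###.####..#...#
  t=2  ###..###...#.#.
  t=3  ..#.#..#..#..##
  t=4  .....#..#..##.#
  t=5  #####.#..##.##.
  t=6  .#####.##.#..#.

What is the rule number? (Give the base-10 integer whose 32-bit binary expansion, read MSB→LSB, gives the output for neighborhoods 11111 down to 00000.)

4096375567

  #####|#  b31=1 t=0,i=5
  ####.|#  b30=1 t=0,i=6
  ###.#|#  b29=1 t=0,i=7
  ###..|#  b28=1 t=1,i=7
  ##.##|.  b27=0 t=0,i=8
  ##.#.|#  b26=1 t=0,i=0
  ##..#|.  b25=0 t=1,i=8
  ##...|.  b24=0 t=2,i=8
  #.###|.  b23=0 t=0,i=3
  #.##.|.  b22=0 t=0,i=9
  #.#.#|#  b21=1 t=0,i=1
  #.#..|.  b20=0 t=3,i=4
  #..##|#  b19=1 t=2,i=4
  #..#.|.  b18=0 t=1,i=9
  #...#|.  b17=0 t=1,i=12
  #....|#  b16=1 t=4,i=1
  .####|#  b15=1 t=0,i=4
  .###.|.  b14=0 t=0,i=13
  .##.#|#  b13=1 t=0,i=10
  .##..|#  b12=1 t=3,i=14
  .#.##|#  b11=1 t=0,i=2
  .#.#.|.  b10=0 t=2,i=12
  .#..#|#  b9=1 t=3,i=5
  .#...|#  b8=1 t=1,i=11
  ..###|.  b7=0 t=1,i=14
  ..##.|.  b6=0 t=3,i=13
  ..#.#|.  b5=0 t=2,i=11
  ..#..|.  b4=0 t=1,i=10
  ...##|#  b3=1 t=1,i=13
  ...#.|#  b2=1 t=2,i=10
  ....#|#  b1=1 t=4,i=3
  .....|#  b0=1 t=4,i=2
  bits 11110100001010011011101100001111 = 4096375567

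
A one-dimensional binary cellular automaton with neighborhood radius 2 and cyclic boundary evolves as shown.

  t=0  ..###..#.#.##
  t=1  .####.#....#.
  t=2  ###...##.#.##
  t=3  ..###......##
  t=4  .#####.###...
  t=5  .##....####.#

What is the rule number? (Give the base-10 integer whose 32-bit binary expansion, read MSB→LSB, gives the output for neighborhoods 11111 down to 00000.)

  nb #####: next=.  (t=2,i=0, bit31=0)
  nb ####.: next=.  (t=1,i=3, bit30=0)
  nb ###.#: next=.  (t=1,i=4, bit29=0)
  nb ###..: next=#  (t=0,i=4, bit28=1)
  nb ##.##: next=.  (t=4,i=6, bit27=0)
  nb ##.#.: next=.  (t=1,i=5, bit26=0)
  nb ##..#: next=.  (t=0,i=0, bit25=0)
  nb ##...: next=#  (t=2,i=3, bit24=1)
  nb #.###: next=#  (t=2,i=11, bit23=1)
  nb #.##.: next=#  (t=0,i=11, bit22=1)
  nb #.#.#: next=.  (t=0,i=9, bit21=0)
  nb #.#..: next=#  (t=1,i=6, bit20=1)
  nb #..##: next=#  (t=0,i=1, bit19=1)
  nb #..#.: next=#  (t=0,i=6, bit18=1)
  nb #...#: next=#  (t=2,i=4, bit17=1)
  nb #....: next=.  (t=1,i=8, bit16=0)
  nb .####: next=#  (t=1,i=2, bit15=1)
  nb .###.: next=#  (t=0,i=3, bit14=1)
  nb .##.#: next=.  (t=2,i=7, bit13=0)
  nb .##..: next=.  (t=0,i=12, bit12=0)
  nb .#.##: next=.  (t=0,i=10, bit11=0)
  nb .#.#.: next=.  (t=0,i=8, bit10=0)
  nb .#..#: next=#  (t=1,i=12, bit9=1)
  nb .#...: next=#  (t=1,i=7, bit8=1)
  nb ..###: next=#  (t=0,i=2, bit7=1)
  nb ..##.: next=.  (t=2,i=6, bit6=0)
  nb ..#.#: next=.  (t=0,i=7, bit5=0)
  nb ..#..: next=#  (t=1,i=11, bit4=1)
  nb ...##: next=.  (t=2,i=5, bit3=0)
  nb ...#.: next=.  (t=1,i=10, bit2=0)
  nb ....#: next=#  (t=1,i=9, bit1=1)
  nb .....: next=#  (t=3,i=7, bit0=1)
  bits 00010001110111101100001110010011 = 299811731

299811731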